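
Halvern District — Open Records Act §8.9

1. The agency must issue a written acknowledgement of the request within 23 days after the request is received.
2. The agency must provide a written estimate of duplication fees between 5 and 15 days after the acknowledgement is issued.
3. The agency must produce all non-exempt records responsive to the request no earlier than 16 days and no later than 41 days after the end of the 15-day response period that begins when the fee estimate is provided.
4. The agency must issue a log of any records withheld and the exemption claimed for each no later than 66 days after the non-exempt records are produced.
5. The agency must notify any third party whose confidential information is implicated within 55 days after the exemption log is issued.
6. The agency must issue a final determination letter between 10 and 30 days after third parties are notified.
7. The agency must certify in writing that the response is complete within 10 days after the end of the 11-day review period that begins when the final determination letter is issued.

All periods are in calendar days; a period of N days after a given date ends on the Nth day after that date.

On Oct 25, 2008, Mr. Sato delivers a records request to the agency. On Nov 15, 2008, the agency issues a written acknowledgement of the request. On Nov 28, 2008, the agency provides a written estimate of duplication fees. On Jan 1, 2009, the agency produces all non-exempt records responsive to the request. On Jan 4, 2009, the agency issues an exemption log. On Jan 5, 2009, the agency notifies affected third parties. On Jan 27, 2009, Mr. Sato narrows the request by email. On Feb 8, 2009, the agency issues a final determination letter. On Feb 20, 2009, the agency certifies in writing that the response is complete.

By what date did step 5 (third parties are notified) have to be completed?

Step 5 runs from Jan 4, 2009, when the exemption log is issued. 55 days after Jan 4, 2009 is Feb 28, 2009.

Feb 28, 2009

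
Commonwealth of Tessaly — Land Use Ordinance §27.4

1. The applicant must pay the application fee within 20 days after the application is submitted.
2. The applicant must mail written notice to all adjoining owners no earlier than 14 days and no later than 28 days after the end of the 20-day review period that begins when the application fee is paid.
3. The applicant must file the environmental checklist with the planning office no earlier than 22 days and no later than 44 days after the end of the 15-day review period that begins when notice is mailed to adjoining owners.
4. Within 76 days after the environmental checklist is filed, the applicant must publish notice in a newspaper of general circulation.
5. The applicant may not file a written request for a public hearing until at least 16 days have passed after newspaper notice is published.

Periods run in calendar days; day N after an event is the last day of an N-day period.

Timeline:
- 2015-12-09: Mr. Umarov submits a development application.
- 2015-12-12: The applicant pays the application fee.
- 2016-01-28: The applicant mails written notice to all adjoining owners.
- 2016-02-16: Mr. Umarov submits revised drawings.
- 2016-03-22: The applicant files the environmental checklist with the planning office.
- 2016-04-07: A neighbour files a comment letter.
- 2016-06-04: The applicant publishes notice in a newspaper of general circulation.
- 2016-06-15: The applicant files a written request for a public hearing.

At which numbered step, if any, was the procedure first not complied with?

Step 1: 20 days after 2015-12-09 (when the application is submitted) is 2015-12-29; completed 2015-12-12, before the deadline.
Step 2: the window is 14–28 days after 2016-01-01 (end of the 20-day review period, which began when the application fee is paid on 2015-12-12), so 2016-01-15 through 2016-01-29; 2016-01-28 falls inside that range.
Step 3: the window is 22–44 days after 2016-02-12 (end of the 15-day review period, which began when notice is mailed to adjoining owners on 2016-01-28), so 2016-03-05 through 2016-03-27; done 2016-03-22, which is between those dates.
Step 4: 76 days after 2016-03-22 (when the environmental checklist is filed) is 2016-06-06; completed 2016-06-04, before the deadline.
Step 5: the earliest permitted date is 16 days after 2016-06-04 (when newspaper notice is published), i.e. 2016-06-20; acted on 2016-06-15, 5 days prematurely.
The analysis stops there.

Step 5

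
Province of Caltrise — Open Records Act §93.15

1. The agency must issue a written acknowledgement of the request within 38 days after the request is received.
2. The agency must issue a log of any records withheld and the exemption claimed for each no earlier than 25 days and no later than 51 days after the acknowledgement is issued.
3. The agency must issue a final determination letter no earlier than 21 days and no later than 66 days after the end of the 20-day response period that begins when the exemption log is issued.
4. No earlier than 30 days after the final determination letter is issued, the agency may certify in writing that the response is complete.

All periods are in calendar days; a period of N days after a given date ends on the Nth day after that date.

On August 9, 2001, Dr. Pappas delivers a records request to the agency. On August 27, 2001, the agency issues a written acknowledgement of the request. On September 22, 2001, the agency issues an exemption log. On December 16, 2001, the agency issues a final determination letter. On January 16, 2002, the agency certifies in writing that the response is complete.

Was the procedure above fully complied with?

(1) due by August 9, 2001 + 38 days = September 16, 2001; done August 27, 2001 — timely.
(2) the permitted window runs from August 27, 2001 + 25 = September 21, 2001 to August 27, 2001 + 51 = October 17, 2001; done September 22, 2001 — within the window.
(3) the permitted window runs from October 12, 2001 + 21 = November 2, 2001 to October 12, 2001 + 66 = December 17, 2001; done December 16, 2001, which is between those dates.
(4) permitted from December 16, 2001 + 30 days = January 15, 2002 onward; done January 16, 2002 — permitted.

Yes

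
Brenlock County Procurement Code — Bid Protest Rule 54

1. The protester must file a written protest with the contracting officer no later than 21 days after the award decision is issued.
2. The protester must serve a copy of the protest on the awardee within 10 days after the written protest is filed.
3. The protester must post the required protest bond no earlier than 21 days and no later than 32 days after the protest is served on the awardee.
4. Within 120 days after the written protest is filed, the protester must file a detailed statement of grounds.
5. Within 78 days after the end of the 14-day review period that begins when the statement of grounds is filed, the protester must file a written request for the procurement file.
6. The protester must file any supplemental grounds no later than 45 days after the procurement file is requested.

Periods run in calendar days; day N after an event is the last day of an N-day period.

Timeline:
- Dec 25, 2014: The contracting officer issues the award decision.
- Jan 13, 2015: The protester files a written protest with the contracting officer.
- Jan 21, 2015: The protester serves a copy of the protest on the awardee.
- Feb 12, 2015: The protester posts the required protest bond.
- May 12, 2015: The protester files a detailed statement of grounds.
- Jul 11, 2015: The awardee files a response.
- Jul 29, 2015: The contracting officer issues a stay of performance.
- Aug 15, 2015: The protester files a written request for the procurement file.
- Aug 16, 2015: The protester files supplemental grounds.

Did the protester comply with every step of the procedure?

No

(1) due by Dec 25, 2014 + 21 days = Jan 15, 2015; completed Jan 13, 2015, before the deadline.
(2) due by Jan 13, 2015 + 10 days = Jan 23, 2015; done Jan 21, 2015 — timely.
(3) the permitted window runs from Jan 21, 2015 + 21 = Feb 11, 2015 to Jan 21, 2015 + 32 = Feb 22, 2015; done Feb 12, 2015 — within the window.
(4) due by Jan 13, 2015 + 120 days = May 13, 2015; May 12, 2015 is within that limit.
(5) due by May 26, 2015 + 78 days = Aug 12, 2015; not done until Aug 15, 2015, 3 days after the deadline.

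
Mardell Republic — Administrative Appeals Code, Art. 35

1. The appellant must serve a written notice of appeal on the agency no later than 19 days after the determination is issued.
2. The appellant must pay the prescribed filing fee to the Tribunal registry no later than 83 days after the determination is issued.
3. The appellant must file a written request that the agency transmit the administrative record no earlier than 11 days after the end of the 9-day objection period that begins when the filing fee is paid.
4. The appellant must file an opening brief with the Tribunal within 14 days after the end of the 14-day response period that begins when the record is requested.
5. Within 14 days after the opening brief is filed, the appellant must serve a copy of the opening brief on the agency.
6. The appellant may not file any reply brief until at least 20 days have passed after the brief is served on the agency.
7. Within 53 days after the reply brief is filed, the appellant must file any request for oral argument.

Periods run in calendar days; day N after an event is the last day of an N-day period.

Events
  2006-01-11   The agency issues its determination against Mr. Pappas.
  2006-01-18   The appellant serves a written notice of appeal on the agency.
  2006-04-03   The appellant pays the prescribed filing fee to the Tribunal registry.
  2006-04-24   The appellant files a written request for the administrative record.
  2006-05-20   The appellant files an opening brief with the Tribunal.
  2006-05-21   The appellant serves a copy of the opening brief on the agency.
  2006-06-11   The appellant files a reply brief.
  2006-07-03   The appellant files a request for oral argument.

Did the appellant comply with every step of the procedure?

Yes

Step 1: 19 days after 2006-01-11 (when the determination is issued) is 2006-01-30; done 2006-01-18 — timely.
Step 2: 83 days after 2006-01-11 (when the determination is issued) is 2006-04-04; completed 2006-04-03, before the deadline.
Step 3: the earliest permitted date is 11 days after 2006-04-12 (end of the 9-day objection period, which began when the filing fee is paid on 2006-04-03), i.e. 2006-04-23; 2006-04-24 is on or after that date.
Step 4: 14 days after 2006-05-08 (end of the 14-day response period, which began when the record is requested on 2006-04-24) is 2006-05-22; done 2006-05-20 — timely.
Step 5: 14 days after 2006-05-20 (when the opening brief is filed) is 2006-06-03; completed 2006-05-21, before the deadline.
Step 6: the earliest permitted date is 20 days after 2006-05-21 (when the brief is served on the agency), i.e. 2006-06-10; done 2006-06-11, after the minimum wait.
Step 7: 53 days after 2006-06-11 (when the reply brief is filed) is 2006-08-03; completed 2006-07-03, before the deadline.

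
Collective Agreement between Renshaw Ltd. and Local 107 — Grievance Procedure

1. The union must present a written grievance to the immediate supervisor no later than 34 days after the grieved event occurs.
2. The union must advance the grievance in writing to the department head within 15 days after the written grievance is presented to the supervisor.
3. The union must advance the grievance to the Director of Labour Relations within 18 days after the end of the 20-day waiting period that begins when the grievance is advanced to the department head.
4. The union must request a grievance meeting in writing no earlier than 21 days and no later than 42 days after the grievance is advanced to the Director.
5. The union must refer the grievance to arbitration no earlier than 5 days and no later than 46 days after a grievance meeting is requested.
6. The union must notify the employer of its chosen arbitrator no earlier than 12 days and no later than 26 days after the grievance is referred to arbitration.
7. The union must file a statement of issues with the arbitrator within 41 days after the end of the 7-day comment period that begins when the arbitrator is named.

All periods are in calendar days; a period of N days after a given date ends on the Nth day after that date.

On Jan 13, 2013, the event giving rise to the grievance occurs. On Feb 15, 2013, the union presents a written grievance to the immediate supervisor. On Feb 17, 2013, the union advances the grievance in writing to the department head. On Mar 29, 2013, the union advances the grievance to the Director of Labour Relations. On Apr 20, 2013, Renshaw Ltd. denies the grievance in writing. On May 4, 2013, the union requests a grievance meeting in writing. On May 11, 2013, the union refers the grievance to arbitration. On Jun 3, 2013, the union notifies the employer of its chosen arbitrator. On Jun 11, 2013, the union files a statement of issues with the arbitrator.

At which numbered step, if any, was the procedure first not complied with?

Step 3

(1) due by Jan 13, 2013 + 34 days = Feb 16, 2013; completed Feb 15, 2013, before the deadline.
(2) due by Feb 15, 2013 + 15 days = Mar 2, 2013; done Feb 17, 2013 — timely.
(3) due by Mar 9, 2013 + 18 days = Mar 27, 2013; done Mar 29, 2013 — 2 days late.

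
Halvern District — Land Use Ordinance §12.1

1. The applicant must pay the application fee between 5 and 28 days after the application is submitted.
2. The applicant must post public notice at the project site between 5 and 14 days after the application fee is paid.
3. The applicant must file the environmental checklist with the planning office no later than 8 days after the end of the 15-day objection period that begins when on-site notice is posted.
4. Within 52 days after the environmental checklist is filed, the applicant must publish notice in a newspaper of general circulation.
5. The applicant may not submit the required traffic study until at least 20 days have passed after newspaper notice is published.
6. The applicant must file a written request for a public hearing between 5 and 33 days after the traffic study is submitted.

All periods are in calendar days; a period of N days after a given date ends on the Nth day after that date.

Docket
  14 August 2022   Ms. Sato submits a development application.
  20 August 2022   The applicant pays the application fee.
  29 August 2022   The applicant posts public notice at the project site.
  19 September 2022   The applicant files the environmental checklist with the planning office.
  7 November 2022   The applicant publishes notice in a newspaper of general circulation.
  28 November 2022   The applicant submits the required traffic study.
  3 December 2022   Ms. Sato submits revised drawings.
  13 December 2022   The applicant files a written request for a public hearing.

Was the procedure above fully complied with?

Step 1: the window is 5–28 days after 14 August 2022 (when the application is submitted), so 19 August 2022 through 11 September 2022; 20 August 2022 falls inside that range.
Step 2: the window is 5–14 days after 20 August 2022 (when the application fee is paid), so 25 August 2022 through 3 September 2022; 29 August 2022 falls inside that range.
Step 3: 8 days after 13 September 2022 (end of the 15-day objection period, which began when on-site notice is posted on 29 August 2022) is 21 September 2022; completed 19 September 2022, before the deadline.
Step 4: 52 days after 19 September 2022 (when the environmental checklist is filed) is 10 November 2022; done 7 November 2022 — timely.
Step 5: the earliest permitted date is 20 days after 7 November 2022 (when newspaper notice is published), i.e. 27 November 2022; 28 November 2022 is on or after that date.
Step 6: the window is 5–33 days after 28 November 2022 (when the traffic study is submitted), so 3 December 2022 through 31 December 2022; done 13 December 2022, which is between those dates.

Yes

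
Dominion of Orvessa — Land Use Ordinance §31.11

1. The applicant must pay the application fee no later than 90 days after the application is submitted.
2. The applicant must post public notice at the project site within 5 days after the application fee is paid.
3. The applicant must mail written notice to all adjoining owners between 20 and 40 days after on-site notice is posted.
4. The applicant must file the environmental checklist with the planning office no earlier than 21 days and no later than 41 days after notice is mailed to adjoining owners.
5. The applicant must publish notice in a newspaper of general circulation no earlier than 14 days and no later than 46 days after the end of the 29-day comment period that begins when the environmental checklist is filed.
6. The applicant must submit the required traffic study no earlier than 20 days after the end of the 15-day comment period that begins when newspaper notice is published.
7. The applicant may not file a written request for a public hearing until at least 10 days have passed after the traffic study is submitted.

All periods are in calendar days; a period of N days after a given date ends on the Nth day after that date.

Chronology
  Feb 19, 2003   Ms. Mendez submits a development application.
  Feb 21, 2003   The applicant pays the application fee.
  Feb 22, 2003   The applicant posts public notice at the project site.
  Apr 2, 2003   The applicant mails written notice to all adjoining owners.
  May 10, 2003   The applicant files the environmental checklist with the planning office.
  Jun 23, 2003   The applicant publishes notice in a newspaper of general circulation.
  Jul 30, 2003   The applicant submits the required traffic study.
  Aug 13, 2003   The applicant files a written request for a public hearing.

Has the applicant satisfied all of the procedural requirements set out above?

Step 1 — counting 90 days from Feb 19, 2003 (when the application is submitted) gives a deadline of May 20, 2003; Feb 21, 2003 is within that limit.
Step 2 — counting 5 days from Feb 21, 2003 (when the application fee is paid) gives a deadline of Feb 26, 2003; Feb 22, 2003 is within that limit.
Step 3 — 20 and 40 days from Feb 22, 2003 (when on-site notice is posted) are Mar 14, 2003 and Apr 3, 2003 respectively; done Apr 2, 2003, which is between those dates.
Step 4 — 21 and 41 days from Apr 2, 2003 (when notice is mailed to adjoining owners) are Apr 23, 2003 and May 13, 2003 respectively; done May 10, 2003, which is between those dates.
Step 5 — 14 and 46 days from Jun 8, 2003 (end of the 29-day comment period, which began when the environmental checklist is filed on May 10, 2003) are Jun 22, 2003 and Jul 24, 2003 respectively; done Jun 23, 2003, which is between those dates.
Step 6 — must wait 20 days from Jul 8, 2003 (end of the 15-day comment period, which began when newspaper notice is published on Jun 23, 2003), so not before Jul 28, 2003; Jul 30, 2003 is on or after that date.
Step 7 — must wait 10 days from Jul 30, 2003 (when the traffic study is submitted), so not before Aug 9, 2003; done Aug 13, 2003, after the minimum wait.

Yes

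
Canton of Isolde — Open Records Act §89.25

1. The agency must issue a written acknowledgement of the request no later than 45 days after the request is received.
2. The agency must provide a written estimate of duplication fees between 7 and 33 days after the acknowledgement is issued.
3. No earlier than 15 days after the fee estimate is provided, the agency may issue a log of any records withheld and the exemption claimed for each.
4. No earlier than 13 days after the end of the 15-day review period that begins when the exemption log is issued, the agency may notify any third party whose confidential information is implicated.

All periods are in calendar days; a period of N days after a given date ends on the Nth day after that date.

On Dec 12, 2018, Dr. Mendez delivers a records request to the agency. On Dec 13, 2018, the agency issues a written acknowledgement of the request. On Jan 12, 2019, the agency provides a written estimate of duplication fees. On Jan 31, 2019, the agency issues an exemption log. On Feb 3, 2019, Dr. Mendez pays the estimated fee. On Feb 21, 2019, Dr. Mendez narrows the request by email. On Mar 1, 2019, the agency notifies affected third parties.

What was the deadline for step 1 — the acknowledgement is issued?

Step 1 runs from Dec 12, 2018, when the request is received. 45 days after Dec 12, 2018 is Jan 26, 2019.

Jan 26, 2019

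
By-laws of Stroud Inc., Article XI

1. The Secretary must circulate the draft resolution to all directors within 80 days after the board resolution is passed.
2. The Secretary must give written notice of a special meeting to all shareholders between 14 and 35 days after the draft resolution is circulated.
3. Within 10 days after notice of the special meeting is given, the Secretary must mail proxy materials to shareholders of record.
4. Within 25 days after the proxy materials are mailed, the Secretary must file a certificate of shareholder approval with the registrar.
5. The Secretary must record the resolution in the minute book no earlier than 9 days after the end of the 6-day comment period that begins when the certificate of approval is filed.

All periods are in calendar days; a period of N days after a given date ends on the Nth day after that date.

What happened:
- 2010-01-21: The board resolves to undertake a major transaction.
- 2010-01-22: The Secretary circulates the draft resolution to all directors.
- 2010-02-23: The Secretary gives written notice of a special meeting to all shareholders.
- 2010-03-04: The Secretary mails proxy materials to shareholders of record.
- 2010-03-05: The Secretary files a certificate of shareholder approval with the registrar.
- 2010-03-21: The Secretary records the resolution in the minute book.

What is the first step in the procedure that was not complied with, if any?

None — every step was satisfied

(1) due by 2010-01-21 + 80 days = 2010-04-11; done 2010-01-22 — timely.
(2) the permitted window runs from 2010-01-22 + 14 = 2010-02-05 to 2010-01-22 + 35 = 2010-02-26; done 2010-02-23 — within the window.
(3) due by 2010-02-23 + 10 days = 2010-03-05; done 2010-03-04 — timely.
(4) due by 2010-03-04 + 25 days = 2010-03-29; 2010-03-05 is within that limit.
(5) permitted from 2010-03-11 + 9 days = 2010-03-20 onward; done 2010-03-21 — permitted.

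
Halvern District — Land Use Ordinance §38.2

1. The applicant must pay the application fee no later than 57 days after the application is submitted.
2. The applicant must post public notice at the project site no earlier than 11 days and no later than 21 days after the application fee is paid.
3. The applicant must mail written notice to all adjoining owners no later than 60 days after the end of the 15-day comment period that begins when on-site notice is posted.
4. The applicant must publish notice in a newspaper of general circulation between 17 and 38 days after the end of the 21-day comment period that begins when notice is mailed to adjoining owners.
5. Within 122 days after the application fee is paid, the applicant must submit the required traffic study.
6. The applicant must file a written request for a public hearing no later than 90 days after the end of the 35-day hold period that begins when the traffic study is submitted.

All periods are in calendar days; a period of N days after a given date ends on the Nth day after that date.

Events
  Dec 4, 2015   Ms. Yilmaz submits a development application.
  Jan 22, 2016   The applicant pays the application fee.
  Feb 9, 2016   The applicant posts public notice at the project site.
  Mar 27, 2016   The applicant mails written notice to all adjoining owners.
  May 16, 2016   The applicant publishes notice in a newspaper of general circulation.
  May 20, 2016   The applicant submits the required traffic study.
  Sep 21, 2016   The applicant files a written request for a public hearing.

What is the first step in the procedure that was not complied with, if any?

(1) due by Dec 4, 2015 + 57 days = Jan 30, 2016; Jan 22, 2016 is within that limit.
(2) the permitted window runs from Jan 22, 2016 + 11 = Feb 2, 2016 to Jan 22, 2016 + 21 = Feb 12, 2016; Feb 9, 2016 falls inside that range.
(3) due by Feb 24, 2016 + 60 days = Apr 24, 2016; done Mar 27, 2016 — timely.
(4) the permitted window runs from Apr 17, 2016 + 17 = May 4, 2016 to Apr 17, 2016 + 38 = May 25, 2016; done May 16, 2016, which is between those dates.
(5) due by Jan 22, 2016 + 122 days = May 23, 2016; May 20, 2016 is within that limit.
(6) due by Jun 24, 2016 + 90 days = Sep 22, 2016; done Sep 21, 2016 — timely.

None — every step was satisfied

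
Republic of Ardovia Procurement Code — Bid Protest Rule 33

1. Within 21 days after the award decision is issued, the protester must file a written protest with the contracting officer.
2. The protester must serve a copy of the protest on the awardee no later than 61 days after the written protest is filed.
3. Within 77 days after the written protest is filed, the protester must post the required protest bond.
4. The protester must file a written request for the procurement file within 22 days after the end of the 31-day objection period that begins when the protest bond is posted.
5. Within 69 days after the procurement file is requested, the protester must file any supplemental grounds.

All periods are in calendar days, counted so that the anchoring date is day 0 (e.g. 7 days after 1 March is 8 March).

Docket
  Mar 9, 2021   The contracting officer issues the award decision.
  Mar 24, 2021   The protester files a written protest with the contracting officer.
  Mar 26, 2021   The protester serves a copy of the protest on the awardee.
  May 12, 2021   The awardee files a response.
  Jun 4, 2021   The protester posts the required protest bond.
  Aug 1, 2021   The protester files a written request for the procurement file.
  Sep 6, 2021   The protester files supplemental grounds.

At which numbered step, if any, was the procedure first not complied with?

Step 4

(1) due by Mar 9, 2021 + 21 days = Mar 30, 2021; completed Mar 24, 2021, before the deadline.
(2) due by Mar 24, 2021 + 61 days = May 24, 2021; done Mar 26, 2021 — timely.
(3) due by Mar 24, 2021 + 77 days = Jun 9, 2021; done Jun 4, 2021 — timely.
(4) due by Jul 5, 2021 + 22 days = Jul 27, 2021; Aug 1, 2021 misses that deadline by 5 days.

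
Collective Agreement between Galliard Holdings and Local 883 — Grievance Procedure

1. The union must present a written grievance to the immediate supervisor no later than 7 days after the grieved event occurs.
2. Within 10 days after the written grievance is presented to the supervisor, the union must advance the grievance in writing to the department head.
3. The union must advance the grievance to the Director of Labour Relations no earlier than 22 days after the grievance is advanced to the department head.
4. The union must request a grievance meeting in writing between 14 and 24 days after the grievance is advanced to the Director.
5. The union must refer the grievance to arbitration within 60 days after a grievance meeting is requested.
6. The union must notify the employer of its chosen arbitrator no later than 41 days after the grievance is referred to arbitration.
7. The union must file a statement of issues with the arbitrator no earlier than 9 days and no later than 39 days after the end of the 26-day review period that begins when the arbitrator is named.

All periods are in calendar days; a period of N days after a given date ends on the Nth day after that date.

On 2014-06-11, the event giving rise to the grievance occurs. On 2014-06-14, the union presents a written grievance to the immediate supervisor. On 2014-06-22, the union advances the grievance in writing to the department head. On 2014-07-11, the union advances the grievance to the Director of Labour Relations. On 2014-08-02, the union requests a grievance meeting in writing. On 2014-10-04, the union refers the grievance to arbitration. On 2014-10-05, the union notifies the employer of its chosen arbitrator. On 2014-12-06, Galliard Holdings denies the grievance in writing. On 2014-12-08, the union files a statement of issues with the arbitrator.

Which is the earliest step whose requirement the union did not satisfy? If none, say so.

Step 3

Step 1 — counting 7 days from 2014-06-11 (when the grieved event occurs) gives a deadline of 2014-06-18; done 2014-06-14 — timely.
Step 2 — counting 10 days from 2014-06-14 (when the written grievance is presented to the supervisor) gives a deadline of 2014-06-24; 2014-06-22 is within that limit.
Step 3 — must wait 22 days from 2014-06-22 (when the grievance is advanced to the department head), so not before 2014-07-14; done 2014-07-11 — 3 days too early.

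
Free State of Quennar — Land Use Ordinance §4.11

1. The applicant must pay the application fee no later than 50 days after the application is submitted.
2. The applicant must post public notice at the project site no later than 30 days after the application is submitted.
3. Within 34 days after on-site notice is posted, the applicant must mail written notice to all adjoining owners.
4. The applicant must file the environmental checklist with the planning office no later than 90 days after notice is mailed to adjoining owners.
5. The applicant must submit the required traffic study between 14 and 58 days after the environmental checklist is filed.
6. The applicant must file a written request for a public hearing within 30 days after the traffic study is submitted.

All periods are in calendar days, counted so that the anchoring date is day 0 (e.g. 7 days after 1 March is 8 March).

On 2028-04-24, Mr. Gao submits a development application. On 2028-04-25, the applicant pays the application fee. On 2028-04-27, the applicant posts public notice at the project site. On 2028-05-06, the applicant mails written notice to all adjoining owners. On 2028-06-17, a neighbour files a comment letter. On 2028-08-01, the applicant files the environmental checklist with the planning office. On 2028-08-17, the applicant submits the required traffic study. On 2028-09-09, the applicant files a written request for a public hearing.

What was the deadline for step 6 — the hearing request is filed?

2028-09-16

Step 6 runs from 2028-08-17, when the traffic study is submitted. 30 days after 2028-08-17 is 2028-09-16.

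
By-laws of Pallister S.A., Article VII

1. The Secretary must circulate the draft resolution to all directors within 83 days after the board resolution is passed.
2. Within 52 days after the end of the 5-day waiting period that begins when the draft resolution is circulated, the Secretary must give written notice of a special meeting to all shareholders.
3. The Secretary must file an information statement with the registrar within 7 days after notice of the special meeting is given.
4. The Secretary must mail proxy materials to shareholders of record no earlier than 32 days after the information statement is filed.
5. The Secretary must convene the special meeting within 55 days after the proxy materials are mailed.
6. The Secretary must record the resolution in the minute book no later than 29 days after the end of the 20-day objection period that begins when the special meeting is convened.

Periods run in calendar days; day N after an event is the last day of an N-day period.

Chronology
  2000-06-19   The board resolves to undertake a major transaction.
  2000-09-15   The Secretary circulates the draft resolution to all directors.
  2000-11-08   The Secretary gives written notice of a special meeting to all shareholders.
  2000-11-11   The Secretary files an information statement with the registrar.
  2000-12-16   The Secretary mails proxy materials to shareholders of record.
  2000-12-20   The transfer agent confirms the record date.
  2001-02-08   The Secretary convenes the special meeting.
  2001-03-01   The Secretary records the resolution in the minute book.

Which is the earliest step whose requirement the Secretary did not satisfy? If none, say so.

Step 1: 83 days after 2000-06-19 (when the board resolution is passed) is 2000-09-10; 2000-09-15 misses that deadline by 5 days.

Step 1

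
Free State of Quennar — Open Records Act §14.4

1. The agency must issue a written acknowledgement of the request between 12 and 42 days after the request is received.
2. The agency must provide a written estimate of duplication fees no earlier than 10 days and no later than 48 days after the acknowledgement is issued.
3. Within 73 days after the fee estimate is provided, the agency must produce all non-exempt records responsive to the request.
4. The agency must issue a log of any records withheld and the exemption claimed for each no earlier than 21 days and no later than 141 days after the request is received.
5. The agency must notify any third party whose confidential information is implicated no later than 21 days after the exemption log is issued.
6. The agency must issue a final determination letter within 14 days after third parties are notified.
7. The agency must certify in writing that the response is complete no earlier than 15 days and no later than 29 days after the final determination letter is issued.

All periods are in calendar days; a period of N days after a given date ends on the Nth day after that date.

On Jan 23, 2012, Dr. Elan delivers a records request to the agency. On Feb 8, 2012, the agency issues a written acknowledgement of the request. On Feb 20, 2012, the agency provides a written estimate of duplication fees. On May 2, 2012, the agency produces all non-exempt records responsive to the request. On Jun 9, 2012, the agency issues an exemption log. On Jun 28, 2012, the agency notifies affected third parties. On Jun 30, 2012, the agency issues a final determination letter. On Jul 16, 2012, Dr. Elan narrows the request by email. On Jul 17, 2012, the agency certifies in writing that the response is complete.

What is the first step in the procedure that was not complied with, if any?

(1) the permitted window runs from Jan 23, 2012 + 12 = Feb 4, 2012 to Jan 23, 2012 + 42 = Mar 5, 2012; done Feb 8, 2012 — within the window.
(2) the permitted window runs from Feb 8, 2012 + 10 = Feb 18, 2012 to Feb 8, 2012 + 48 = Mar 27, 2012; Feb 20, 2012 falls inside that range.
(3) due by Feb 20, 2012 + 73 days = May 3, 2012; completed May 2, 2012, before the deadline.
(4) the permitted window runs from Jan 23, 2012 + 21 = Feb 13, 2012 to Jan 23, 2012 + 141 = Jun 12, 2012; Jun 9, 2012 falls inside that range.
(5) due by Jun 9, 2012 + 21 days = Jun 30, 2012; completed Jun 28, 2012, before the deadline.
(6) due by Jun 28, 2012 + 14 days = Jul 12, 2012; Jun 30, 2012 is within that limit.
(7) the permitted window runs from Jun 30, 2012 + 15 = Jul 15, 2012 to Jun 30, 2012 + 29 = Jul 29, 2012; done Jul 17, 2012, which is between those dates.

None — every step was satisfied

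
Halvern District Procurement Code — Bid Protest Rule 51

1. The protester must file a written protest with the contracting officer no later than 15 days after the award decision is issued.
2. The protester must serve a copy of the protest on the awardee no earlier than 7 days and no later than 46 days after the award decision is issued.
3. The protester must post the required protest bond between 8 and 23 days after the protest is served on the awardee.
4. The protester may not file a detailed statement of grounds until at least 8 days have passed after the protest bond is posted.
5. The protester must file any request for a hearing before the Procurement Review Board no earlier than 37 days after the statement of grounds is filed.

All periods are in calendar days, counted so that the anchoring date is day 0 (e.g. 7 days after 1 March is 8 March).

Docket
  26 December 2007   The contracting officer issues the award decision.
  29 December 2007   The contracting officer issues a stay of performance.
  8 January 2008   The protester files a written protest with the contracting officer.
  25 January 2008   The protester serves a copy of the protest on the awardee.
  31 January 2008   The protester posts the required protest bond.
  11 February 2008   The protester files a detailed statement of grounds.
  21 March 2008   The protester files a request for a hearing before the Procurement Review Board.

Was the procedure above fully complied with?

Step 1: 15 days after 26 December 2007 (when the award decision is issued) is 10 January 2008; 8 January 2008 is within that limit.
Step 2: the window is 7–46 days after 26 December 2007 (when the award decision is issued), so 2 January 2008 through 10 February 2008; 25 January 2008 falls inside that range.
Step 3: the window is 8–23 days after 25 January 2008 (when the protest is served on the awardee), so 2 February 2008 through 17 February 2008; 31 January 2008 is 2 days too early.

No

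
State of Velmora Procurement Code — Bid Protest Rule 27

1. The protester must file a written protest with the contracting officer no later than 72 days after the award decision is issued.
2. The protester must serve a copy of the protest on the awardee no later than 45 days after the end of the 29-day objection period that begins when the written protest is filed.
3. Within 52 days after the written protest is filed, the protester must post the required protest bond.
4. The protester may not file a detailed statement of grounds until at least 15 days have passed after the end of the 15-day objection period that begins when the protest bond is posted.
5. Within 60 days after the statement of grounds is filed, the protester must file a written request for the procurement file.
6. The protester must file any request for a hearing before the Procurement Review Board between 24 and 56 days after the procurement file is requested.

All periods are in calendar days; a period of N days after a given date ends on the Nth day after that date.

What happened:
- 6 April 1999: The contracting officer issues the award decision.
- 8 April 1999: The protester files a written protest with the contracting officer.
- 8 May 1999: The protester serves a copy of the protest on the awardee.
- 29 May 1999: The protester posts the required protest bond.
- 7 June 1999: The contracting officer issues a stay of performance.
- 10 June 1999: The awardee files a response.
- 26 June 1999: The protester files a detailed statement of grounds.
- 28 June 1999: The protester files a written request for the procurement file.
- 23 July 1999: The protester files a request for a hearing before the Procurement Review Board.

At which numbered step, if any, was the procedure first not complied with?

(1) due by 6 April 1999 + 72 days = 17 June 1999; 8 April 1999 is within that limit.
(2) due by 7 May 1999 + 45 days = 21 June 1999; done 8 May 1999 — timely.
(3) due by 8 April 1999 + 52 days = 30 May 1999; 29 May 1999 is within that limit.
(4) permitted from 13 June 1999 + 15 days = 28 June 1999 onward; 26 June 1999 is 2 days before the earliest permitted date.
No need to go further; step 4 was not satisfied.

Step 4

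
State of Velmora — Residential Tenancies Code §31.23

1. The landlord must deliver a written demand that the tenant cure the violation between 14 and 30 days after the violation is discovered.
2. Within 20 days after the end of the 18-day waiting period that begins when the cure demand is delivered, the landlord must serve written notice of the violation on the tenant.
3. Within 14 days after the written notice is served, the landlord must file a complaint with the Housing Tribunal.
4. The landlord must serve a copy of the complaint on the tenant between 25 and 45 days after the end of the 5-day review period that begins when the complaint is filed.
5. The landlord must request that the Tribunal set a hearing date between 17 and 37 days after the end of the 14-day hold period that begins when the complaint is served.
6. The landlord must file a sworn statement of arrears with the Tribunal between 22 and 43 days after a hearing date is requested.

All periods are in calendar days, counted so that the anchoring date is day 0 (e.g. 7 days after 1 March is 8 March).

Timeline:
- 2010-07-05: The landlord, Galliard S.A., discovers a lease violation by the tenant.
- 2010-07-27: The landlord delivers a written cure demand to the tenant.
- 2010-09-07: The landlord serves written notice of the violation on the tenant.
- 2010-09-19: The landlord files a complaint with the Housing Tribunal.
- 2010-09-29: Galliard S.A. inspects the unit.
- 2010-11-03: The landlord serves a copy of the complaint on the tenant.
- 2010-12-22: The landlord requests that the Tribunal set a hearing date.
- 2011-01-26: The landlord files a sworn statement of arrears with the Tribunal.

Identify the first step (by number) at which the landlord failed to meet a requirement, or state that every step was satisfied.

Step 1: the window is 14–30 days after 2010-07-05 (when the violation is discovered), so 2010-07-19 through 2010-08-04; done 2010-07-27 — within the window.
Step 2: 20 days after 2010-08-14 (end of the 18-day waiting period, which began when the cure demand is delivered on 2010-07-27) is 2010-09-03; not done until 2010-09-07, 4 days after the deadline.
No need to go further; step 2 was not satisfied.

Step 2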